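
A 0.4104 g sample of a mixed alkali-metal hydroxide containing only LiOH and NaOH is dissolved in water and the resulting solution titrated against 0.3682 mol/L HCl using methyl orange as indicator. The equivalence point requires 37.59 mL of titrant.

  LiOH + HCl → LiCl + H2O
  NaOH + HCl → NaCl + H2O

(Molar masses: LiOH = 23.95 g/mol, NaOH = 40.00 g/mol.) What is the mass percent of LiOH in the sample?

52.08 %

n(HCl) = 0.03759 × 0.3682 = 0.01384 mol
Let x = n(LiOH), y = n(NaOH).
Titrant: 1x + 1y = 0.01384;  mass: 23.95x + 40.00y = 0.4104
Solving, x = 8.924 × 10^-3 mol, y = 4.917 × 10^-3 mol
mass of LiOH = 8.924 × 10^-3 × 23.95 = 0.2137 g
% LiOH = 0.2137 / 0.4104 × 100 = 52.08 %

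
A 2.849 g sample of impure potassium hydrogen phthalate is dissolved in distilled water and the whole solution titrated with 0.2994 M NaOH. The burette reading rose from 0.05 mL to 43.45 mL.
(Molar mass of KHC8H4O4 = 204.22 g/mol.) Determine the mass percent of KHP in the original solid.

93.14 %

KHC8H4O4 + NaOH → KNaC8H4O4 + H2O
n(NaOH) = 0.04340 L × 0.2994 mol/L = 0.01299 mol
n(KHC8H4O4) = 0.01299 mol (1:1 ratio)
mass of KHC8H4O4 = 0.01299 × 204.22 g/mol = 2.654 g
% KHC8H4O4 = 2.654 / 2.849 × 100 = 93.14 %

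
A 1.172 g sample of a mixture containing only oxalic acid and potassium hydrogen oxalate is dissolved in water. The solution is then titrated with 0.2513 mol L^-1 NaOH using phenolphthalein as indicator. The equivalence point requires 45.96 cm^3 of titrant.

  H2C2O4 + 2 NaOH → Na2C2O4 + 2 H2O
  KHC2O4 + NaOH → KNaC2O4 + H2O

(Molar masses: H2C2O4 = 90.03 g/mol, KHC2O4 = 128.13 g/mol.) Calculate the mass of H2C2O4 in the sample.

n(NaOH) = 0.04596 × 0.2513 = 0.01155 mol
Let x = n(H2C2O4), y = n(KHC2O4).
Titrant: 2x + 1y = 0.01155;  mass: 90.03x + 128.13y = 1.172
Solving, x = 1.852 × 10^-3 mol, y = 7.846 × 10^-3 mol
mass of H2C2O4 = 1.852 × 10^-3 × 90.03 = 0.1667 g

0.1667 g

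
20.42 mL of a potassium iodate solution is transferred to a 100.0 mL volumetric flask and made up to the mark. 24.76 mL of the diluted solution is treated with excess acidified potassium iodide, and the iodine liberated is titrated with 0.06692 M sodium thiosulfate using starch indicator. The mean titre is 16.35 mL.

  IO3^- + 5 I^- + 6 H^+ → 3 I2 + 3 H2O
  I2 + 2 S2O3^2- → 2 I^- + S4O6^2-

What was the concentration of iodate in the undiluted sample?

n(S2O3^2-) = 0.01635 × 0.06692 = 1.094 × 10^-3 mol
n(I2) = n(S2O3^2-)/2 = 5.471 × 10^-4 mol
From the 1:3 ratio, n(IO3^-) in the aliquot = 1/3 × 5.471 × 10^-4 = 1.824 × 10^-4 mol
[IO3^-]_dilute = 1.824 × 10^-4 / 0.02476 = 0.007365 mol/L
[IO3^-]_original = 0.007365 × 100.0/20.42 = 0.03607 mol/L

0.03607 M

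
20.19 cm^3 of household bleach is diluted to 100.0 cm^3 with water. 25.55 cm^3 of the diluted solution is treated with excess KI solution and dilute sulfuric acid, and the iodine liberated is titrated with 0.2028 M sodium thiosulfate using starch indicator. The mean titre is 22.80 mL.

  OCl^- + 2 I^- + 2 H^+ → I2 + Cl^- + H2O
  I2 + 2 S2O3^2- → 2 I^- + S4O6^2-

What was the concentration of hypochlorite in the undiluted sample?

0.4482 M

n(S2O3^2-) = 0.02280 × 0.2028 = 4.624 × 10^-3 mol
n(I2) = n(S2O3^2-)/2 = 2.312 × 10^-3 mol
n(OCl^-) in the aliquot = 2.312 × 10^-3 mol (1:1 ratio)
[OCl^-]_dilute = 2.312 × 10^-3 / 0.02555 = 0.09049 mol/L
[OCl^-]_original = 0.09049 × 100.0/20.19 = 0.4482 mol/L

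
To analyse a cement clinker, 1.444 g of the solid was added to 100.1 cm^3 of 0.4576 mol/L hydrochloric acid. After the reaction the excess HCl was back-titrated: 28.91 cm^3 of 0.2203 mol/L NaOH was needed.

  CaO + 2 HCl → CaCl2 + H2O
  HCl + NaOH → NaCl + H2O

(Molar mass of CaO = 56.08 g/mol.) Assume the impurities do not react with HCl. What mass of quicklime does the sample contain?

1.106 g

n(HCl) added = 0.1001 × 0.4576 = 0.04581 mol
n(NaOH) used in back-titration = 0.02891 × 0.2203 = 6.369 × 10^-3 mol
n(HCl) left over = 6.369 × 10^-3 mol (1:1 ratio)
n(HCl) consumed by analyte = 0.04581 − 6.369 × 10^-3 = 0.03944 mol
From the 1:2 ratio, n(CaO) = 1/2 × 0.03944 = 0.01972 mol
mass of CaO = 0.01972 × 56.08 = 1.106 g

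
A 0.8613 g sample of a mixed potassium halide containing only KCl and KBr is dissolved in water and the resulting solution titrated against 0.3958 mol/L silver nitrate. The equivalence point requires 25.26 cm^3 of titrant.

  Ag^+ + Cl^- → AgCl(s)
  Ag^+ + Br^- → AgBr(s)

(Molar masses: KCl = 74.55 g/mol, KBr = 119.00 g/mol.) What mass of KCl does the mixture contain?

0.5509 g

n(AgNO3) = 0.02526 × 0.3958 = 9.998 × 10^-3 mol
Let x = n(KCl), y = n(KBr).
Titrant: 1x + 1y = 9.998 × 10^-3;  mass: 74.55x + 119.00y = 0.8613
Solving, x = 7.389 × 10^-3 mol, y = 2.609 × 10^-3 mol
mass of KCl = 7.389 × 10^-3 × 74.55 = 0.5509 g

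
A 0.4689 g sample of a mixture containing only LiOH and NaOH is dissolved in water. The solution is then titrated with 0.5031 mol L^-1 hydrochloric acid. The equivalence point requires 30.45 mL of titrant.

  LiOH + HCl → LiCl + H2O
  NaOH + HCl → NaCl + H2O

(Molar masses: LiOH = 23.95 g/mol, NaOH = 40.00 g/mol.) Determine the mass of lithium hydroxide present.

n(HCl) = 0.03045 × 0.5031 = 0.01532 mol
Let x = n(LiOH), y = n(NaOH).
Titrant: 1x + 1y = 0.01532;  mass: 23.95x + 40.00y = 0.4689
Solving, x = 8.964 × 10^-3 mol, y = 6.355 × 10^-3 mol
mass of LiOH = 8.964 × 10^-3 × 23.95 = 0.2147 g

0.2147 g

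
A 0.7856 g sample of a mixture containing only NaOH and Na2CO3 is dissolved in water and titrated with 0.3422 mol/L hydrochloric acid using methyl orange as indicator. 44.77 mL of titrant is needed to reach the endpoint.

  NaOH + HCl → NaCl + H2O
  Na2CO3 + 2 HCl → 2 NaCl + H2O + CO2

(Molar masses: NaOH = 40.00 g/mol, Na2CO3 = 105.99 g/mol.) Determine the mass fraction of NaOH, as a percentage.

10.30 %

n(HCl) = 0.04477 × 0.3422 = 0.01532 mol
Let x = n(NaOH), y = n(Na2CO3).
Titrant: 1x + 2y = 0.01532;  mass: 40.00x + 105.99y = 0.7856
Solving, x = 2.024 × 10^-3 mol, y = 6.648 × 10^-3 mol
mass of NaOH = 2.024 × 10^-3 × 40.00 = 0.08095 g
% NaOH = 0.08095 / 0.7856 × 100 = 10.30 %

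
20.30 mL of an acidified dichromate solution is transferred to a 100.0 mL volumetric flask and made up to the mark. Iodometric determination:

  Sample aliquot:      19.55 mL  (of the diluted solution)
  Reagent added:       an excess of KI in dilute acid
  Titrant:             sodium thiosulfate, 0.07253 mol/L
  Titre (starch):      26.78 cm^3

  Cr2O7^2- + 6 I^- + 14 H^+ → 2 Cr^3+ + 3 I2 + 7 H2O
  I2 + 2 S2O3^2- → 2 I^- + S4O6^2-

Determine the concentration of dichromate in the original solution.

0.08157 mol/L

n(S2O3^2-) = 0.02678 × 0.07253 = 1.942 × 10^-3 mol
n(I2) = n(S2O3^2-)/2 = 9.712 × 10^-4 mol
From the 1:3 ratio, n(Cr2O7^2-) in the aliquot = 1/3 × 9.712 × 10^-4 = 3.237 × 10^-4 mol
[Cr2O7^2-]_dilute = 3.237 × 10^-4 / 0.01955 = 0.01656 mol/L
[Cr2O7^2-]_original = 0.01656 × 100.0/20.30 = 0.08157 mol/L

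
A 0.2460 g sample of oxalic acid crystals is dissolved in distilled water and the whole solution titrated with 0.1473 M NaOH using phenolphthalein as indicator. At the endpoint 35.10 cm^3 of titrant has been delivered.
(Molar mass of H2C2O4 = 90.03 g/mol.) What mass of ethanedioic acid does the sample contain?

0.2327 g

H2C2O4 + 2 NaOH → Na2C2O4 + 2 H2O
n(NaOH) = 0.03510 L × 0.1473 mol/L = 5.170 × 10^-3 mol
From the 1:2 ratio, n(H2C2O4) = 1/2 × 5.170 × 10^-3 = 2.585 × 10^-3 mol
mass of H2C2O4 = 2.585 × 10^-3 × 90.03 g/mol = 0.2327 g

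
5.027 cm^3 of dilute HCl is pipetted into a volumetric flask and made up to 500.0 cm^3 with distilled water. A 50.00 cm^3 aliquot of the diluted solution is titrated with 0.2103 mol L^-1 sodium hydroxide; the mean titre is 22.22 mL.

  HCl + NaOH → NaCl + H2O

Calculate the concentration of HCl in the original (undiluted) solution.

n(NaOH) = 0.02222 × 0.2103 = 4.673 × 10^-3 mol
n(HCl) in the aliquot = 4.673 × 10^-3 mol (1:1 ratio)
[HCl]_dilute = 4.673 × 10^-3 / 0.05000 = 0.09346 mol/L
Dilution factor = 500.0 / 5.027 = 99.46
[HCl]_stock = 0.09346 × 99.46 = 9.296 mol/L

9.296 mol/L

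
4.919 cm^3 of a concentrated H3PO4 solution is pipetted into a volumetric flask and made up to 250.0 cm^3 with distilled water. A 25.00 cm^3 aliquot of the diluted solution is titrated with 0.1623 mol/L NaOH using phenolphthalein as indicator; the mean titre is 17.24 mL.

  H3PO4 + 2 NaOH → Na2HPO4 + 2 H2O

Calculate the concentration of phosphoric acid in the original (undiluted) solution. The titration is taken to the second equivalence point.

n(NaOH) = 0.01724 × 0.1623 = 2.798 × 10^-3 mol
From the 1:2 ratio, n(H3PO4) in the aliquot = 1/2 × 2.798 × 10^-3 = 1.399 × 10^-3 mol
[H3PO4]_dilute = 1.399 × 10^-3 / 0.02500 = 0.05596 mol/L
Dilution factor = 250.0 / 4.919 = 50.82
[H3PO4]_stock = 0.05596 × 50.82 = 2.844 mol/L

2.844 mol/L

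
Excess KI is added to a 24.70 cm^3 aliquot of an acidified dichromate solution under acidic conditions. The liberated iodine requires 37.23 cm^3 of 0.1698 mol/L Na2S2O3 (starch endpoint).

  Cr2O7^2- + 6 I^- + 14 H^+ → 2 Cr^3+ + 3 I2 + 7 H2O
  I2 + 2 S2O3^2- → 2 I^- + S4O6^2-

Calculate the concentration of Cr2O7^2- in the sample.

n(S2O3^2-) = 0.03723 × 0.1698 = 6.322 × 10^-3 mol
n(I2) = n(S2O3^2-)/2 = 3.161 × 10^-3 mol
From the 1:3 ratio, n(Cr2O7^2-) in the aliquot = 1/3 × 3.161 × 10^-3 = 1.054 × 10^-3 mol
[Cr2O7^2-] = 1.054 × 10^-3 / 0.02470 = 0.04266 mol/L

0.04266 mol/L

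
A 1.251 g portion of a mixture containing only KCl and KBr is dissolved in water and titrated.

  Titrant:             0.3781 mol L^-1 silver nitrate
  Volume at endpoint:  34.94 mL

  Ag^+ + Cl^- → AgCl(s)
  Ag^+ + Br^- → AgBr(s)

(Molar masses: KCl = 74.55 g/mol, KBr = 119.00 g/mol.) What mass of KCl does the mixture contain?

0.5385 g

n(AgNO3) = 0.03494 × 0.3781 = 0.01321 mol
Let x = n(KCl), y = n(KBr).
Titrant: 1x + 1y = 0.01321;  mass: 74.55x + 119.00y = 1.251
Solving, x = 7.224 × 10^-3 mol, y = 5.987 × 10^-3 mol
mass of KCl = 7.224 × 10^-3 × 74.55 = 0.5385 g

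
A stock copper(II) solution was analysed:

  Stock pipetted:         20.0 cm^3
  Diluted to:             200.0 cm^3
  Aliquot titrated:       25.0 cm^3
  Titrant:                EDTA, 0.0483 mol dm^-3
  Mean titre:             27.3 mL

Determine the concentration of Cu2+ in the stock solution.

0.527 mol/L

Cu^2+ + EDTA^4- → [Cu(EDTA)]^2-
n(EDTA) = 0.0273 × 0.0483 = 1.32 × 10^-3 mol
n(Cu2+) in the aliquot = 1.32 × 10^-3 mol (1:1 ratio)
[Cu2+]_dilute = 1.32 × 10^-3 / 0.0250 = 0.0527 mol/L
Dilution factor = 200.0 / 20.0 = 10.00
[Cu2+]_stock = 0.0527 × 10.00 = 0.527 mol/L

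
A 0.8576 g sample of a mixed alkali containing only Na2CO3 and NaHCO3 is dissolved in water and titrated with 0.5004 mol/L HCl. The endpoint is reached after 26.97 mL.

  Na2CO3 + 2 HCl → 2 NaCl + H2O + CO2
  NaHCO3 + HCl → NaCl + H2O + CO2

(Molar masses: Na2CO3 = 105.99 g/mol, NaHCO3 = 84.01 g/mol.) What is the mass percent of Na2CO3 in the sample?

n(HCl) = 0.02697 × 0.5004 = 0.01350 mol
Let x = n(Na2CO3), y = n(NaHCO3).
Titrant: 2x + 1y = 0.01350;  mass: 105.99x + 84.01y = 0.8576
Solving, x = 4.452 × 10^-3 mol, y = 4.591 × 10^-3 mol
mass of Na2CO3 = 4.452 × 10^-3 × 105.99 = 0.4719 g
% Na2CO3 = 0.4719 / 0.8576 × 100 = 55.03 %

55.03 %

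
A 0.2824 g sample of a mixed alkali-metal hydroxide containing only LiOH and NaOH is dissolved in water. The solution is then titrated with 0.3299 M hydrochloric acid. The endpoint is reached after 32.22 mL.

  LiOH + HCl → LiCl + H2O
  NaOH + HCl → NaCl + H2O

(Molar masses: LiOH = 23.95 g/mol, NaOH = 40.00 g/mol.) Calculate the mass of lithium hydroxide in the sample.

0.2131 g

n(HCl) = 0.03222 × 0.3299 = 0.01063 mol
Let x = n(LiOH), y = n(NaOH).
Titrant: 1x + 1y = 0.01063;  mass: 23.95x + 40.00y = 0.2824
Solving, x = 8.896 × 10^-3 mol, y = 1.734 × 10^-3 mol
mass of LiOH = 8.896 × 10^-3 × 23.95 = 0.2131 g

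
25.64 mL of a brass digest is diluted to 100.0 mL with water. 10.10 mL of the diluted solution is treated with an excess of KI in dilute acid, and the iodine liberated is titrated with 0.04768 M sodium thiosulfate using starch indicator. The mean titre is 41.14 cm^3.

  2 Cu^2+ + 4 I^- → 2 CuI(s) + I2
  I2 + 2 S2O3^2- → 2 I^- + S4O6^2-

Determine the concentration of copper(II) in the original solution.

n(S2O3^2-) = 0.04114 × 0.04768 = 1.962 × 10^-3 mol
n(I2) = n(S2O3^2-)/2 = 9.808 × 10^-4 mol
From the 2:1 ratio, n(Cu2+) in the aliquot = 2/1 × 9.808 × 10^-4 = 1.962 × 10^-3 mol
[Cu2+]_dilute = 1.962 × 10^-3 / 0.01010 = 0.1942 mol/L
[Cu2+]_original = 0.1942 × 100.0/25.64 = 0.7575 mol/L

0.7575 M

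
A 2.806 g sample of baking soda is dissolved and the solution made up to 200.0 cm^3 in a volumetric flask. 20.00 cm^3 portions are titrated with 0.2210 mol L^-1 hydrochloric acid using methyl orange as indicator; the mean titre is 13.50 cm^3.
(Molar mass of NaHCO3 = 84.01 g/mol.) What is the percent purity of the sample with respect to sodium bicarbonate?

NaHCO3 + HCl → NaCl + H2O + CO2
n(HCl) per titration = 0.01350 × 0.2210 = 2.983 × 10^-3 mol
n(NaHCO3) in each aliquot = 2.983 × 10^-3 mol (1:1 ratio)
n(NaHCO3) in the whole flask = 2.983 × 10^-3 × 200.0/20.00 = 0.02983 mol
mass of NaHCO3 = 0.02983 × 84.01 = 2.506 g
% NaHCO3 = 2.506 / 2.806 × 100 = 89.32 %

89.32 %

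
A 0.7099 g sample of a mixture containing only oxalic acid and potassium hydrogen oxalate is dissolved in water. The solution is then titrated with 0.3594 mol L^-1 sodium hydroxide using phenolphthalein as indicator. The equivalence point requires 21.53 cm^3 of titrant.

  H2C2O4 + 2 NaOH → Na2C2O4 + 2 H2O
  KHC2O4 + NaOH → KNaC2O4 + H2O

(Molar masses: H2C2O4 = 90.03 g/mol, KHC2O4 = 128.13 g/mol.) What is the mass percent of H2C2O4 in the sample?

n(NaOH) = 0.02153 × 0.3594 = 7.738 × 10^-3 mol
Let x = n(H2C2O4), y = n(KHC2O4).
Titrant: 2x + 1y = 7.738 × 10^-3;  mass: 90.03x + 128.13y = 0.7099
Solving, x = 1.694 × 10^-3 mol, y = 4.350 × 10^-3 mol
mass of H2C2O4 = 1.694 × 10^-3 × 90.03 = 0.1525 g
% H2C2O4 = 0.1525 / 0.7099 × 100 = 21.48 %

21.48 %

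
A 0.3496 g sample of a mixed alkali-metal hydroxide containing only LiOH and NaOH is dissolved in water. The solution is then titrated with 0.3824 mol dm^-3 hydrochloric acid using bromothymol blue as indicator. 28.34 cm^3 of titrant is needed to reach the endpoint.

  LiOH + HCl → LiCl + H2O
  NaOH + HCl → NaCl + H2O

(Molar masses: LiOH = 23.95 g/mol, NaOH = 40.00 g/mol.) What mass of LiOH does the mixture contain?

0.1252 g

n(HCl) = 0.02834 × 0.3824 = 0.01084 mol
Let x = n(LiOH), y = n(NaOH).
Titrant: 1x + 1y = 0.01084;  mass: 23.95x + 40.00y = 0.3496
Solving, x = 5.227 × 10^-3 mol, y = 5.611 × 10^-3 mol
mass of LiOH = 5.227 × 10^-3 × 23.95 = 0.1252 g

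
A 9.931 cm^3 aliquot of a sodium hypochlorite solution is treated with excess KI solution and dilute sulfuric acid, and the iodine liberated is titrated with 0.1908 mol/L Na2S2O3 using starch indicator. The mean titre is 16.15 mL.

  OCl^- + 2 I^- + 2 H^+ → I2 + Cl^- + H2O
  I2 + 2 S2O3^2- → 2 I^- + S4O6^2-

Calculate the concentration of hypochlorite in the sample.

0.1551 mol/L

n(S2O3^2-) = 0.01615 × 0.1908 = 3.081 × 10^-3 mol
n(I2) = n(S2O3^2-)/2 = 1.541 × 10^-3 mol
n(OCl^-) in the aliquot = 1.541 × 10^-3 mol (1:1 ratio)
[OCl^-] = 1.541 × 10^-3 / 0.009931 = 0.1551 mol/L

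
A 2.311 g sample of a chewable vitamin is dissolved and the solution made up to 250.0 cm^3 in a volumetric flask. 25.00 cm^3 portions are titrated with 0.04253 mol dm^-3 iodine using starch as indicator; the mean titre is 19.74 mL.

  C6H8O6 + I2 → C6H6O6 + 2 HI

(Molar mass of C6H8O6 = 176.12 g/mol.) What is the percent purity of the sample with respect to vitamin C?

63.98 %

n(I2) per titration = 0.01974 × 0.04253 = 8.395 × 10^-4 mol
n(C6H8O6) in each aliquot = 8.395 × 10^-4 mol (1:1 ratio)
n(C6H8O6) in the whole flask = 8.395 × 10^-4 × 250.0/25.00 = 8.395 × 10^-3 mol
mass of C6H8O6 = 8.395 × 10^-3 × 176.12 = 1.479 g
% C6H8O6 = 1.479 / 2.311 × 100 = 63.98 %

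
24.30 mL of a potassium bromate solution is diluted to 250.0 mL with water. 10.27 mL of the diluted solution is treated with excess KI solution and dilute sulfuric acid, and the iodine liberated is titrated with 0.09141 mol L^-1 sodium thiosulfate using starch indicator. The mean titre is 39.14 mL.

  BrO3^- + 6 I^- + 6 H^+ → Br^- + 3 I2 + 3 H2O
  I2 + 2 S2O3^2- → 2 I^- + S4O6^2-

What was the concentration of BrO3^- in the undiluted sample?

n(S2O3^2-) = 0.03914 × 0.09141 = 3.578 × 10^-3 mol
n(I2) = n(S2O3^2-)/2 = 1.789 × 10^-3 mol
From the 1:3 ratio, n(BrO3^-) in the aliquot = 1/3 × 1.789 × 10^-3 = 5.963 × 10^-4 mol
[BrO3^-]_dilute = 5.963 × 10^-4 / 0.01027 = 0.05806 mol/L
[BrO3^-]_original = 0.05806 × 250.0/24.30 = 0.5973 mol/L

0.5973 mol/L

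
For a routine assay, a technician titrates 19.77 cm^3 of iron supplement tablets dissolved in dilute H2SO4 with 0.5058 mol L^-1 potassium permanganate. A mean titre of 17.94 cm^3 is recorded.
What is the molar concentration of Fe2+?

2.295 mol/L

MnO4^- + 5 Fe^2+ + 8 H^+ → Mn^2+ + 5 Fe^3+ + 4 H2O
n(KMnO4) = 0.01794 L × 0.5058 mol/L = 9.074 × 10^-3 mol
From the 5:1 mole ratio, n(Fe2+) = 5/1 × 9.074 × 10^-3 = 0.04537 mol
[Fe2+] = 0.04537 mol / 0.01977 L = 2.295 mol/L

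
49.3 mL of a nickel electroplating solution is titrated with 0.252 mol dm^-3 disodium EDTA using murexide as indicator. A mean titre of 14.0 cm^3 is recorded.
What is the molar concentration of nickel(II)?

Ni^2+ + EDTA^4- → [Ni(EDTA)]^2-
n(EDTA) = 0.0140 L × 0.252 mol/L = 3.53 × 10^-3 mol
n(Ni2+) = 3.53 × 10^-3 mol (1:1 mole ratio)
[Ni2+] = 3.53 × 10^-3 mol / 0.0493 L = 0.0716 mol/L

0.0716 mol/L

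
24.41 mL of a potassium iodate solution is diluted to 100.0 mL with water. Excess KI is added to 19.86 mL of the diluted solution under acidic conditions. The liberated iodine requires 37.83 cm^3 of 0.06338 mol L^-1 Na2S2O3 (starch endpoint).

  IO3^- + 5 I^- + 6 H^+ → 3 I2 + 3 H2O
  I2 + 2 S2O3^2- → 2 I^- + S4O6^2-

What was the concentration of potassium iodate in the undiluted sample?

0.08243 mol/L

n(S2O3^2-) = 0.03783 × 0.06338 = 2.398 × 10^-3 mol
n(I2) = n(S2O3^2-)/2 = 1.199 × 10^-3 mol
From the 1:3 ratio, n(IO3^-) in the aliquot = 1/3 × 1.199 × 10^-3 = 3.996 × 10^-4 mol
[IO3^-]_dilute = 3.996 × 10^-4 / 0.01986 = 0.02012 mol/L
[IO3^-]_original = 0.02012 × 100.0/24.41 = 0.08243 mol/L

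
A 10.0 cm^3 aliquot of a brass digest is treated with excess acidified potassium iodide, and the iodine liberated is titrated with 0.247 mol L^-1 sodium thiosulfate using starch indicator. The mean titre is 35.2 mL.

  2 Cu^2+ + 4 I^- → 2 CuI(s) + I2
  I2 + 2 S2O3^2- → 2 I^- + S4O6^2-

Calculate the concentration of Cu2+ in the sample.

0.869 mol/L

n(S2O3^2-) = 0.0352 × 0.247 = 8.69 × 10^-3 mol
n(I2) = n(S2O3^2-)/2 = 4.35 × 10^-3 mol
From the 2:1 ratio, n(Cu2+) in the aliquot = 2/1 × 4.35 × 10^-3 = 8.69 × 10^-3 mol
[Cu2+] = 8.69 × 10^-3 / 0.0100 = 0.869 mol/L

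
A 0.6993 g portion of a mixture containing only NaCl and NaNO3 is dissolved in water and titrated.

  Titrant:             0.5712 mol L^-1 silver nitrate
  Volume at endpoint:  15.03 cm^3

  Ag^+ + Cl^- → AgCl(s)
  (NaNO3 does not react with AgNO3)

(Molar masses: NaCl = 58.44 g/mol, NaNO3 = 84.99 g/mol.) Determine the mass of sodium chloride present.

0.5017 g

n(AgNO3) = 0.01503 × 0.5712 = 8.585 × 10^-3 mol
Let x = n(NaCl), y = n(NaNO3).
Titrant: 1x = 8.585 × 10^-3;  mass: 58.44x + 84.99y = 0.6993
Solving, x = 8.585 × 10^-3 mol, y = 2.325 × 10^-3 mol
mass of NaCl = 8.585 × 10^-3 × 58.44 = 0.5017 g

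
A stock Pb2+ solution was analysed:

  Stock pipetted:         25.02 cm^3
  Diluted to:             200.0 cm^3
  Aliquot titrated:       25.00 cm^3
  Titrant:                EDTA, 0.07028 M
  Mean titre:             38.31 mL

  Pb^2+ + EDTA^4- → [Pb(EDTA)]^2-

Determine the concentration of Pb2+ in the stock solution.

n(EDTA) = 0.03831 × 0.07028 = 2.692 × 10^-3 mol
n(Pb2+) in the aliquot = 2.692 × 10^-3 mol (1:1 ratio)
[Pb2+]_dilute = 2.692 × 10^-3 / 0.02500 = 0.1077 mol/L
Dilution factor = 200.0 / 25.02 = 7.994
[Pb2+]_stock = 0.1077 × 7.994 = 0.8609 mol/L

0.8609 M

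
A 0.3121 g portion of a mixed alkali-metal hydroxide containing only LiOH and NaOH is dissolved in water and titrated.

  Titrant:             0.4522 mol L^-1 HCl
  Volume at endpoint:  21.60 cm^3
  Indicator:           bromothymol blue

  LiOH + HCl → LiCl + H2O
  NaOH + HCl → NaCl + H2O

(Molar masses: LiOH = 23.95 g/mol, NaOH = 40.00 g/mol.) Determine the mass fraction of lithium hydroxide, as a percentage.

37.58 %

n(HCl) = 0.02160 × 0.4522 = 9.768 × 10^-3 mol
Let x = n(LiOH), y = n(NaOH).
Titrant: 1x + 1y = 9.768 × 10^-3;  mass: 23.95x + 40.00y = 0.3121
Solving, x = 4.897 × 10^-3 mol, y = 4.870 × 10^-3 mol
mass of LiOH = 4.897 × 10^-3 × 23.95 = 0.1173 g
% LiOH = 0.1173 / 0.3121 × 100 = 37.58 %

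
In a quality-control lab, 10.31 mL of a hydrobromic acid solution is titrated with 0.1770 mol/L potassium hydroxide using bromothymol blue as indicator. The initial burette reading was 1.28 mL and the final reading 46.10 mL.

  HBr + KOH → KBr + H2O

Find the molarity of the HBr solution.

n(KOH) = 0.04482 L × 0.1770 mol/L = 7.933 × 10^-3 mol
n(HBr) = 7.933 × 10^-3 mol (1:1 mole ratio)
[HBr] = 7.933 × 10^-3 mol / 0.01031 L = 0.7695 mol/L

0.7695 mol/L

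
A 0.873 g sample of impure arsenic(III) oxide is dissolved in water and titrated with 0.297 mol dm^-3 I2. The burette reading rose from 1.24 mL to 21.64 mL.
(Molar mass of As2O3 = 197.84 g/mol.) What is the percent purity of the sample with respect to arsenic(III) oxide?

68.7 %

As2O3 + 2 I2 + 2 H2O → As2O5 + 4 HI
n(I2) = 0.0204 L × 0.297 mol/L = 6.06 × 10^-3 mol
From the 1:2 ratio, n(As2O3) = 1/2 × 6.06 × 10^-3 = 3.03 × 10^-3 mol
mass of As2O3 = 3.03 × 10^-3 × 197.84 g/mol = 0.599 g
% As2O3 = 0.599 / 0.873 × 100 = 68.7 %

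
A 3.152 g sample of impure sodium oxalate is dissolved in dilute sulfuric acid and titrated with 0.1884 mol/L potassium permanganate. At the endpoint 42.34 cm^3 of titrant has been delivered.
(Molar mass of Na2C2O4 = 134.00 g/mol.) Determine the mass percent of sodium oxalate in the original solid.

2 MnO4^- + 5 C2O4^2- + 16 H^+ → 2 Mn^2+ + 10 CO2 + 8 H2O
n(KMnO4) = 0.04234 L × 0.1884 mol/L = 7.977 × 10^-3 mol
From the 5:2 ratio, n(Na2C2O4) = 5/2 × 7.977 × 10^-3 = 0.01994 mol
mass of Na2C2O4 = 0.01994 × 134.00 g/mol = 2.672 g
% Na2C2O4 = 2.672 / 3.152 × 100 = 84.78 %

84.78 %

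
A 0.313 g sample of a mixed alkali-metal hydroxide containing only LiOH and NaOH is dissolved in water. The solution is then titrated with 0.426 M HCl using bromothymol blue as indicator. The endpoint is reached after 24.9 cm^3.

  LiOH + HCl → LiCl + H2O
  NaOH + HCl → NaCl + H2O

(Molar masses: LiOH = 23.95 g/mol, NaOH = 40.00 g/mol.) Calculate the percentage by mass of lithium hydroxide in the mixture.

n(HCl) = 0.0249 × 0.426 = 0.0106 mol
Let x = n(LiOH), y = n(NaOH).
Titrant: 1x + 1y = 0.0106;  mass: 23.95x + 40.00y = 0.313
Solving, x = 6.93 × 10^-3 mol, y = 3.67 × 10^-3 mol
mass of LiOH = 6.93 × 10^-3 × 23.95 = 0.166 g
% LiOH = 0.166 / 0.313 × 100 = 53.1 %

53.1 %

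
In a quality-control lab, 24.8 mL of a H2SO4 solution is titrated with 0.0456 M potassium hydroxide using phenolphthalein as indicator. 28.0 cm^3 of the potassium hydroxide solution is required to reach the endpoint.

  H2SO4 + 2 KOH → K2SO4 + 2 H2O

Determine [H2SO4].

n(KOH) = 0.0280 L × 0.0456 mol/L = 1.28 × 10^-3 mol
From the 1:2 mole ratio, n(H2SO4) = 1/2 × 1.28 × 10^-3 = 6.38 × 10^-4 mol
[H2SO4] = 6.38 × 10^-4 mol / 0.0248 L = 0.0257 mol/L

0.0257 M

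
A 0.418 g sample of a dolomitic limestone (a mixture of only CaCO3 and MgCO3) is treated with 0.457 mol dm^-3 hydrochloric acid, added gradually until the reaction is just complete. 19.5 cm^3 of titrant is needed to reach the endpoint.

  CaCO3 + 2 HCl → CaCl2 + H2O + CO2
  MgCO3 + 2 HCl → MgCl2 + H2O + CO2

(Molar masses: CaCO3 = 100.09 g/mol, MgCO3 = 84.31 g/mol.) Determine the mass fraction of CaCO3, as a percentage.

64.2 %

n(HCl) = 0.0195 × 0.457 = 8.91 × 10^-3 mol
Let x = n(CaCO3), y = n(MgCO3).
Titrant: 2x + 2y = 8.91 × 10^-3;  mass: 100.09x + 84.31y = 0.418
Solving, x = 2.68 × 10^-3 mol, y = 1.77 × 10^-3 mol
mass of CaCO3 = 2.68 × 10^-3 × 100.09 = 0.269 g
% CaCO3 = 0.269 / 0.418 × 100 = 64.2 %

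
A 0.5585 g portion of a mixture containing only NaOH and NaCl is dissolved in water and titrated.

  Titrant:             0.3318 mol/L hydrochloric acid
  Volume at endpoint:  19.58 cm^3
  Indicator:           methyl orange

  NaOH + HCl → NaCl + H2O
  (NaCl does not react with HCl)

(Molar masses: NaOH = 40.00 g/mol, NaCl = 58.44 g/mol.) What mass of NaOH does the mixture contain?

0.2599 g

n(HCl) = 0.01958 × 0.3318 = 6.497 × 10^-3 mol
Let x = n(NaOH), y = n(NaCl).
Titrant: 1x = 6.497 × 10^-3;  mass: 40.00x + 58.44y = 0.5585
Solving, x = 6.497 × 10^-3 mol, y = 5.110 × 10^-3 mol
mass of NaOH = 6.497 × 10^-3 × 40.00 = 0.2599 g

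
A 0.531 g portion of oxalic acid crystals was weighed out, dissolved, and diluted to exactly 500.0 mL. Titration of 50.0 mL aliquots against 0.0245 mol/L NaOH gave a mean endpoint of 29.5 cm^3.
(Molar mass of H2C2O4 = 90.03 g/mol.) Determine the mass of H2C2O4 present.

H2C2O4 + 2 NaOH → Na2C2O4 + 2 H2O
n(NaOH) per titration = 0.0295 × 0.0245 = 7.23 × 10^-4 mol
From the 1:2 ratio, n(H2C2O4) in each aliquot = 1/2 × 7.23 × 10^-4 = 3.61 × 10^-4 mol
n(H2C2O4) in the whole flask = 3.61 × 10^-4 × 500.0/50.0 = 3.61 × 10^-3 mol
mass of H2C2O4 = 3.61 × 10^-3 × 90.03 = 0.325 g

0.325 g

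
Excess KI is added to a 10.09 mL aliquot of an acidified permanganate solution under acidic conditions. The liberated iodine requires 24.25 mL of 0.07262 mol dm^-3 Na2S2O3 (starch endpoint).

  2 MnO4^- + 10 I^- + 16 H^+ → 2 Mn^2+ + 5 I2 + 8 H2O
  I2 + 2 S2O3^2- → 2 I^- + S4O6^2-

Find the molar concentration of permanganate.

n(S2O3^2-) = 0.02425 × 0.07262 = 1.761 × 10^-3 mol
n(I2) = n(S2O3^2-)/2 = 8.805 × 10^-4 mol
From the 2:5 ratio, n(MnO4^-) in the aliquot = 2/5 × 8.805 × 10^-4 = 3.522 × 10^-4 mol
[MnO4^-] = 3.522 × 10^-4 / 0.01009 = 0.03491 mol/L

0.03491 mol/L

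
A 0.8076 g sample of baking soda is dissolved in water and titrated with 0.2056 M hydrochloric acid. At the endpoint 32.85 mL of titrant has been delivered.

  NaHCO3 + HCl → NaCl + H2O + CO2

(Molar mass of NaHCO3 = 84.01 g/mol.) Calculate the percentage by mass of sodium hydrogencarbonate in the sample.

n(HCl) = 0.03285 L × 0.2056 mol/L = 6.754 × 10^-3 mol
n(NaHCO3) = 6.754 × 10^-3 mol (1:1 ratio)
mass of NaHCO3 = 6.754 × 10^-3 × 84.01 g/mol = 0.5674 g
% NaHCO3 = 0.5674 / 0.8076 × 100 = 70.26 %

70.26 %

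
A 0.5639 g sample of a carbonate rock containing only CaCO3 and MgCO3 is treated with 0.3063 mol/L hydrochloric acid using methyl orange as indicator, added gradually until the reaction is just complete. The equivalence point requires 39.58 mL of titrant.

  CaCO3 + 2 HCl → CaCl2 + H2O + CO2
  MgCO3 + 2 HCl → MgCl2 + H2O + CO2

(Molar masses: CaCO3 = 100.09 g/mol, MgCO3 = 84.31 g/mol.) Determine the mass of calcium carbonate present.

n(HCl) = 0.03958 × 0.3063 = 0.01212 mol
Let x = n(CaCO3), y = n(MgCO3).
Titrant: 2x + 2y = 0.01212;  mass: 100.09x + 84.31y = 0.5639
Solving, x = 3.349 × 10^-3 mol, y = 2.713 × 10^-3 mol
mass of CaCO3 = 3.349 × 10^-3 × 100.09 = 0.3352 g

0.3352 g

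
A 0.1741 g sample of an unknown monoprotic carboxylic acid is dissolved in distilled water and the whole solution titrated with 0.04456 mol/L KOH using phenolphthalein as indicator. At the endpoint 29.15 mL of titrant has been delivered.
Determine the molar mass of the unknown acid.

n(KOH) = 0.02915 L × 0.04456 mol/L = 1.299 × 10^-3 mol
n(HA) = 1.299 × 10^-3 mol (1:1 ratio)
M = m / n = 0.1741 g / 1.299 × 10^-3 mol = 134.0 g/mol

134.0 g/mol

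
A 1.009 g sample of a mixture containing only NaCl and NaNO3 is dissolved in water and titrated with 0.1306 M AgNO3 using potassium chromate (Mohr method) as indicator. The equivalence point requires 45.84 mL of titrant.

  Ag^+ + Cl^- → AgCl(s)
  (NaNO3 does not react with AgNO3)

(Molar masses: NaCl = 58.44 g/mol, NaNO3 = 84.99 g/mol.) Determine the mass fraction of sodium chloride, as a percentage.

n(AgNO3) = 0.04584 × 0.1306 = 5.987 × 10^-3 mol
Let x = n(NaCl), y = n(NaNO3).
Titrant: 1x = 5.987 × 10^-3;  mass: 58.44x + 84.99y = 1.009
Solving, x = 5.987 × 10^-3 mol, y = 7.755 × 10^-3 mol
mass of NaCl = 5.987 × 10^-3 × 58.44 = 0.3499 g
% NaCl = 0.3499 / 1.009 × 100 = 34.67 %

34.67 %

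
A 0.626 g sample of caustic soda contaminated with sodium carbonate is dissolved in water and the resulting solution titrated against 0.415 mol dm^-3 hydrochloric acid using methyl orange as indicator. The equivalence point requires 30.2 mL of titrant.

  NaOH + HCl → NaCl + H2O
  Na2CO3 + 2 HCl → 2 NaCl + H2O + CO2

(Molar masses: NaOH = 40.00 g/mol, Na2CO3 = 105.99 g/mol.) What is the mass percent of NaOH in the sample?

18.8 %

n(HCl) = 0.0302 × 0.415 = 0.0125 mol
Let x = n(NaOH), y = n(Na2CO3).
Titrant: 1x + 2y = 0.0125;  mass: 40.00x + 105.99y = 0.626
Solving, x = 2.94 × 10^-3 mol, y = 4.80 × 10^-3 mol
mass of NaOH = 2.94 × 10^-3 × 40.00 = 0.118 g
% NaOH = 0.118 / 0.626 × 100 = 18.8 %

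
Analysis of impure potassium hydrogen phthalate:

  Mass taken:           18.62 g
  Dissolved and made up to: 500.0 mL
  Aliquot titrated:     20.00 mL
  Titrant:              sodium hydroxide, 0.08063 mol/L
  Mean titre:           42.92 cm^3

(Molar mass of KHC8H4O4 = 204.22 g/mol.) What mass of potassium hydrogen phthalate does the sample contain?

KHC8H4O4 + NaOH → KNaC8H4O4 + H2O
n(NaOH) per titration = 0.04292 × 0.08063 = 3.461 × 10^-3 mol
n(KHC8H4O4) in each aliquot = 3.461 × 10^-3 mol (1:1 ratio)
n(KHC8H4O4) in the whole flask = 3.461 × 10^-3 × 500.0/20.00 = 0.08652 mol
mass of KHC8H4O4 = 0.08652 × 204.22 = 17.67 g

17.67 g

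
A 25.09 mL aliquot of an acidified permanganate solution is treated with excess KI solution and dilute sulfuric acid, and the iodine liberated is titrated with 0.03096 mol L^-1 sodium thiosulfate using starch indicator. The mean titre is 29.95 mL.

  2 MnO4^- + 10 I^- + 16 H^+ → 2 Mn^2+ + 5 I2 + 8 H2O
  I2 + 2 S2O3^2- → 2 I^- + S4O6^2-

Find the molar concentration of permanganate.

0.007391 mol/L

n(S2O3^2-) = 0.02995 × 0.03096 = 9.273 × 10^-4 mol
n(I2) = n(S2O3^2-)/2 = 4.636 × 10^-4 mol
From the 2:5 ratio, n(MnO4^-) in the aliquot = 2/5 × 4.636 × 10^-4 = 1.855 × 10^-4 mol
[MnO4^-] = 1.855 × 10^-4 / 0.02509 = 0.007391 mol/L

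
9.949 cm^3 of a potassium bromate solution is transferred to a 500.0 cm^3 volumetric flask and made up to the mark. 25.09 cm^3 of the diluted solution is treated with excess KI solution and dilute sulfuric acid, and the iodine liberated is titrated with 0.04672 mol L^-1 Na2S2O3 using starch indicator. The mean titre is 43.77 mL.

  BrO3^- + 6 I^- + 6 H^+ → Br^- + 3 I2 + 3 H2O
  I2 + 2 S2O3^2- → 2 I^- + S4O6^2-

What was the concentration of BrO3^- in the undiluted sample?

0.6827 mol/L

n(S2O3^2-) = 0.04377 × 0.04672 = 2.045 × 10^-3 mol
n(I2) = n(S2O3^2-)/2 = 1.022 × 10^-3 mol
From the 1:3 ratio, n(BrO3^-) in the aliquot = 1/3 × 1.022 × 10^-3 = 3.408 × 10^-4 mol
[BrO3^-]_dilute = 3.408 × 10^-4 / 0.02509 = 0.01358 mol/L
[BrO3^-]_original = 0.01358 × 500.0/9.949 = 0.6827 mol/L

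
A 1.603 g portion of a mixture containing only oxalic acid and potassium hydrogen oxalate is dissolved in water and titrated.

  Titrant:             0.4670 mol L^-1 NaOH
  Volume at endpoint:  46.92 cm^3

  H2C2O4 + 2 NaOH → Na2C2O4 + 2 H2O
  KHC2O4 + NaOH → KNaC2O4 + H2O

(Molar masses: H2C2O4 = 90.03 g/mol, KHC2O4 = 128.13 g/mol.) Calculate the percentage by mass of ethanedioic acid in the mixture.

40.70 %

n(NaOH) = 0.04692 × 0.4670 = 0.02191 mol
Let x = n(H2C2O4), y = n(KHC2O4).
Titrant: 2x + 1y = 0.02191;  mass: 90.03x + 128.13y = 1.603
Solving, x = 7.246 × 10^-3 mol, y = 7.419 × 10^-3 mol
mass of H2C2O4 = 7.246 × 10^-3 × 90.03 = 0.6524 g
% H2C2O4 = 0.6524 / 1.603 × 100 = 40.70 %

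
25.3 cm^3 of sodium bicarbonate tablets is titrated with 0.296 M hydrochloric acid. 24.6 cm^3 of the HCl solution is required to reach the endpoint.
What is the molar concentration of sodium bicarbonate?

NaHCO3 + HCl → NaCl + H2O + CO2
n(HCl) = 0.0246 L × 0.296 mol/L = 7.28 × 10^-3 mol
n(NaHCO3) = 7.28 × 10^-3 mol (1:1 mole ratio)
[NaHCO3] = 7.28 × 10^-3 mol / 0.0253 L = 0.288 mol/L

0.288 M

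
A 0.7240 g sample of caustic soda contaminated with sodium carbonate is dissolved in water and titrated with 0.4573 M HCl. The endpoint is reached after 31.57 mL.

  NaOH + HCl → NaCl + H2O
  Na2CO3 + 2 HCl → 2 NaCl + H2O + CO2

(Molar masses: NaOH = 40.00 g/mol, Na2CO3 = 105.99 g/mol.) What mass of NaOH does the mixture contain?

0.1265 g

n(HCl) = 0.03157 × 0.4573 = 0.01444 mol
Let x = n(NaOH), y = n(Na2CO3).
Titrant: 1x + 2y = 0.01444;  mass: 40.00x + 105.99y = 0.7240
Solving, x = 3.162 × 10^-3 mol, y = 5.638 × 10^-3 mol
mass of NaOH = 3.162 × 10^-3 × 40.00 = 0.1265 g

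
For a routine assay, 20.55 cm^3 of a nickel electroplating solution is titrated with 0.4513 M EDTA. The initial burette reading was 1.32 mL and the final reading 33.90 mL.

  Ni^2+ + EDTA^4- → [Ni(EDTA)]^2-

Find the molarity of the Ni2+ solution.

0.7155 M

n(EDTA) = 0.03258 L × 0.4513 mol/L = 0.01470 mol
n(Ni2+) = 0.01470 mol (1:1 mole ratio)
[Ni2+] = 0.01470 mol / 0.02055 L = 0.7155 mol/L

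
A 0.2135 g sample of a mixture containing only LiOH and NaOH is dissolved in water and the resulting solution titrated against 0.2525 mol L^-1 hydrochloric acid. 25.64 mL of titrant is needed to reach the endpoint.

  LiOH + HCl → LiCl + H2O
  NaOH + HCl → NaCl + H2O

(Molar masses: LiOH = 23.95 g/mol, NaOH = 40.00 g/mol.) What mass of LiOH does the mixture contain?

0.06784 g

n(HCl) = 0.02564 × 0.2525 = 6.474 × 10^-3 mol
Let x = n(LiOH), y = n(NaOH).
Titrant: 1x + 1y = 6.474 × 10^-3;  mass: 23.95x + 40.00y = 0.2135
Solving, x = 2.833 × 10^-3 mol, y = 3.641 × 10^-3 mol
mass of LiOH = 2.833 × 10^-3 × 23.95 = 0.06784 g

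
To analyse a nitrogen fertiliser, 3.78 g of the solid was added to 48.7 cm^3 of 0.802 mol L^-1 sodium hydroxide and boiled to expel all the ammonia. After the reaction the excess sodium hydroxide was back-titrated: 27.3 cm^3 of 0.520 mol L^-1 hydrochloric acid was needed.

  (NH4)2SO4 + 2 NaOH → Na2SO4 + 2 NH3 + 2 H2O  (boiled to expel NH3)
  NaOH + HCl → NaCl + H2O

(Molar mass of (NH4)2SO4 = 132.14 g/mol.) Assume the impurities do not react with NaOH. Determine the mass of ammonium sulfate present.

n(NaOH) added = 0.0487 × 0.802 = 0.0391 mol
n(HCl) used in back-titration = 0.0273 × 0.520 = 0.0142 mol
n(NaOH) left over = 0.0142 mol (1:1 ratio)
n(NaOH) consumed by analyte = 0.0391 − 0.0142 = 0.0249 mol
From the 1:2 ratio, n((NH4)2SO4) = 1/2 × 0.0249 = 0.0124 mol
mass of (NH4)2SO4 = 0.0124 × 132.14 = 1.64 g

1.64 g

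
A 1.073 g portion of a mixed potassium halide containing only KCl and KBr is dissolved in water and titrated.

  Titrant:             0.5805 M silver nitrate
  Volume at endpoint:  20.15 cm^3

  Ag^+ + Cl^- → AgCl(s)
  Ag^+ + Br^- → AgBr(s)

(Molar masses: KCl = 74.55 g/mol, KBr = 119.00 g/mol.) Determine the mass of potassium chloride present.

n(AgNO3) = 0.02015 × 0.5805 = 0.01170 mol
Let x = n(KCl), y = n(KBr).
Titrant: 1x + 1y = 0.01170;  mass: 74.55x + 119.00y = 1.073
Solving, x = 7.176 × 10^-3 mol, y = 4.522 × 10^-3 mol
mass of KCl = 7.176 × 10^-3 × 74.55 = 0.5349 g

0.5349 g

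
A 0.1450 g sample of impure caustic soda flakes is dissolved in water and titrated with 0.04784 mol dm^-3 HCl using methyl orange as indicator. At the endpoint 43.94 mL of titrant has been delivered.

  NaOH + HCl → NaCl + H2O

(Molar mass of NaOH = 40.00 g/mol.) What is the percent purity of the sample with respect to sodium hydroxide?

57.99 %

n(HCl) = 0.04394 L × 0.04784 mol/L = 2.102 × 10^-3 mol
n(NaOH) = 2.102 × 10^-3 mol (1:1 ratio)
mass of NaOH = 2.102 × 10^-3 × 40.00 g/mol = 0.08408 g
% NaOH = 0.08408 / 0.1450 × 100 = 57.99 %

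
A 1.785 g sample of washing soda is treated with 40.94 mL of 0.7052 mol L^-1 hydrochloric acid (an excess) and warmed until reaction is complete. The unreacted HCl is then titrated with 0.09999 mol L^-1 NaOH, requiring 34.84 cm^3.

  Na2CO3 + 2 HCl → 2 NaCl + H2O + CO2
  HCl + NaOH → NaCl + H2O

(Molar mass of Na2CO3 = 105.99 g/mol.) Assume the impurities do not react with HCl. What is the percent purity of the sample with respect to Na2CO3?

n(HCl) added = 0.04094 × 0.7052 = 0.02887 mol
n(NaOH) used in back-titration = 0.03484 × 0.09999 = 3.484 × 10^-3 mol
n(HCl) left over = 3.484 × 10^-3 mol (1:1 ratio)
n(HCl) consumed by analyte = 0.02887 − 3.484 × 10^-3 = 0.02539 mol
From the 1:2 ratio, n(Na2CO3) = 1/2 × 0.02539 = 0.01269 mol
mass of Na2CO3 = 0.01269 × 105.99 = 1.345 g
% Na2CO3 = 1.345 / 1.785 × 100 = 75.37 %

75.37 %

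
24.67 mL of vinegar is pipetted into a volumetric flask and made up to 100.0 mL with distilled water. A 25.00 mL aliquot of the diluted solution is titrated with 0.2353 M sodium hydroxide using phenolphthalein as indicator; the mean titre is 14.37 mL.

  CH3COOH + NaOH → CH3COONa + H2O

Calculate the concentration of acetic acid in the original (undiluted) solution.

0.5482 M

n(NaOH) = 0.01437 × 0.2353 = 3.381 × 10^-3 mol
n(CH3COOH) in the aliquot = 3.381 × 10^-3 mol (1:1 ratio)
[CH3COOH]_dilute = 3.381 × 10^-3 / 0.02500 = 0.1353 mol/L
Dilution factor = 100.0 / 24.67 = 4.054
[CH3COOH]_stock = 0.1353 × 4.054 = 0.5482 mol/L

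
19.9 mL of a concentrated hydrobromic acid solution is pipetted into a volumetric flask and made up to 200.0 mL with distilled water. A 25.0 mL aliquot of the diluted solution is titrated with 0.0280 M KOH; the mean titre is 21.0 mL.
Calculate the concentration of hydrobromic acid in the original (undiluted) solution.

HBr + KOH → KBr + H2O
n(KOH) = 0.0210 × 0.0280 = 5.88 × 10^-4 mol
n(HBr) in the aliquot = 5.88 × 10^-4 mol (1:1 ratio)
[HBr]_dilute = 5.88 × 10^-4 / 0.0250 = 0.0235 mol/L
Dilution factor = 200.0 / 19.9 = 10.05
[HBr]_stock = 0.0235 × 10.05 = 0.236 mol/L

0.236 M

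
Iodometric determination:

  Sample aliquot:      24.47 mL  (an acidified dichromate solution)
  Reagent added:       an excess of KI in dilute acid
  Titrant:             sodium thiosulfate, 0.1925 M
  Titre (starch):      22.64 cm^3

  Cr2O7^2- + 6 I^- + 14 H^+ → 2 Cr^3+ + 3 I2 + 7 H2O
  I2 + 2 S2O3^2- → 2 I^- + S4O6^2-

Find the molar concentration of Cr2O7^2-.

0.02968 M

n(S2O3^2-) = 0.02264 × 0.1925 = 4.358 × 10^-3 mol
n(I2) = n(S2O3^2-)/2 = 2.179 × 10^-3 mol
From the 1:3 ratio, n(Cr2O7^2-) in the aliquot = 1/3 × 2.179 × 10^-3 = 7.264 × 10^-4 mol
[Cr2O7^2-] = 7.264 × 10^-4 / 0.02447 = 0.02968 mol/L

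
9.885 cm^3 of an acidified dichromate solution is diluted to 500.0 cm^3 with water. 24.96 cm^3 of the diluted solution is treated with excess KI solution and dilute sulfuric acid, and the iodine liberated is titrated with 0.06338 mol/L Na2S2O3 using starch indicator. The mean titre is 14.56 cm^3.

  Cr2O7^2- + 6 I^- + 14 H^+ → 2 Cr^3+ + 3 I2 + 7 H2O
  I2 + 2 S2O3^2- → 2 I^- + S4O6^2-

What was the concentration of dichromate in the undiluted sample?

n(S2O3^2-) = 0.01456 × 0.06338 = 9.228 × 10^-4 mol
n(I2) = n(S2O3^2-)/2 = 4.614 × 10^-4 mol
From the 1:3 ratio, n(Cr2O7^2-) in the aliquot = 1/3 × 4.614 × 10^-4 = 1.538 × 10^-4 mol
[Cr2O7^2-]_dilute = 1.538 × 10^-4 / 0.02496 = 0.006162 mol/L
[Cr2O7^2-]_original = 0.006162 × 500.0/9.885 = 0.3117 mol/L

0.3117 mol/L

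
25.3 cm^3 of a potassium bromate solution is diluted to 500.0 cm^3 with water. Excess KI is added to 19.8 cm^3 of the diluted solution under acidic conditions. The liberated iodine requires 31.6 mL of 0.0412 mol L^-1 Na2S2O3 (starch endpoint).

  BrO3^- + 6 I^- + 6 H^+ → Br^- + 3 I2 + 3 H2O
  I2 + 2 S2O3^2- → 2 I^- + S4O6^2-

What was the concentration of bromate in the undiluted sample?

n(S2O3^2-) = 0.0316 × 0.0412 = 1.30 × 10^-3 mol
n(I2) = n(S2O3^2-)/2 = 6.51 × 10^-4 mol
From the 1:3 ratio, n(BrO3^-) in the aliquot = 1/3 × 6.51 × 10^-4 = 2.17 × 10^-4 mol
[BrO3^-]_dilute = 2.17 × 10^-4 / 0.0198 = 0.0110 mol/L
[BrO3^-]_original = 0.0110 × 500.0/25.3 = 0.217 mol/L

0.217 mol/L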